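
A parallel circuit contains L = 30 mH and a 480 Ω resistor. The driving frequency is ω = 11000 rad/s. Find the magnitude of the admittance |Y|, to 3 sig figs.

3.68 mS

X_L = ωL = 330 Ω
Parallel: admittances add. Y = 1/R + 1/(jωL)
Y = (0.00208 − j0.00303) S
|Y| = 0.00368 S → |Z| = 1/|Y| = 272 Ω, ∠Z = −∠Y = 55.5°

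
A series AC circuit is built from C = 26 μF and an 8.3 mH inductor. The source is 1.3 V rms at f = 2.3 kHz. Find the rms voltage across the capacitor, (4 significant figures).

ω = 2πf = 14450 rad/s
X_L = ωL = 119.9 Ω
X_C = 1/(ωC) = 2.661 Ω
Net reactance X = X_L − X_C = 117.3 Ω
Z = j117.3 Ω
|Z| = √(0² + 117.3²) = 117.3 Ω
I = V/|Z| = 11.08 mA
V_C = I·|Z_C| = 0.01108 × 2.661 = 0.02950 V

0.02950 V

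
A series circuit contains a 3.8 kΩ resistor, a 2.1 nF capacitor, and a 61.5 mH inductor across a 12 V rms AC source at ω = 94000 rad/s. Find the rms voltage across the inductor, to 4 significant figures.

X_L = ωL = 5781 Ω
X_C = 1/(ωC) = 5066 Ω
Net reactance X = X_L − X_C = 715.1 Ω
Z = 3800 + j715.1 Ω
|Z| = √(3800² + 715.1²) = 3867 Ω
I = V/|Z| = 3.103 mA
V_L = I·|Z_L| = 0.003103 × 5781 = 17.94 V

17.94 V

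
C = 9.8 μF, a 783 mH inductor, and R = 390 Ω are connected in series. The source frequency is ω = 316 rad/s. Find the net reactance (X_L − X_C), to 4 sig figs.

X_L = ωL = 247.4 Ω
X_C = 1/(ωC) = 322.9 Ω
X = 247.4 − 322.9 = -75.49 Ω

-75.49 Ω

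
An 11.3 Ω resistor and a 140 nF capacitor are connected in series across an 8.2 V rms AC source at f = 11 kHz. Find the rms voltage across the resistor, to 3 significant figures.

0.891 V

ω = 2πf = 69120 rad/s
X_C = 1/(ωC) = 103 Ω
Z = 11.3 − j103 Ω
|Z| = √(11.3² + 103²) = 104 Ω
I = V/|Z| = 78.9 mA
V_R = I·|Z_R| = 0.0789 × 11.3 = 0.891 V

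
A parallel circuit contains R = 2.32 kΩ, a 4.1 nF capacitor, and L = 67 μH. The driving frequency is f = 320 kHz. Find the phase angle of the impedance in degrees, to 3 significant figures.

ω = 2πf = 2.011e+06 rad/s
X_L = ωL = 135 Ω
X_C = 1/(ωC) = 121 Ω
Parallel: admittances add. Y = 1/R + 1/(jωL) + jωC
Y = (0.000431 + j0.000820) S
|Y| = 0.000927 S → |Z| = 1/|Y| = 1080 Ω, ∠Z = −∠Y = -62.3°

-62.3°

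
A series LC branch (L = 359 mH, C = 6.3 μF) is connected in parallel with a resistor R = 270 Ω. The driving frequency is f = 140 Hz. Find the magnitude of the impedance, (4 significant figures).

121.0 Ω

ω = 2πf = 879.6 rad/s
X_L = ωL = 315.8 Ω
X_C = 1/(ωC) = 180.4 Ω
Branch 1: Z₁ = R = 270.0 Ω
Branch 2 (series LC): Z₂ = j(X_L − X_C) = j135.3 Ω
Parallel: Z = Z₁Z₂/(Z₁+Z₂), |Z| = 121.0 Ω, ∠Z = 63.38°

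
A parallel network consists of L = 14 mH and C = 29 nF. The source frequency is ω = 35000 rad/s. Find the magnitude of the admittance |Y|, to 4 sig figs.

1.026 mS

X_L = ωL = 490.0 Ω
X_C = 1/(ωC) = 985.2 Ω
Parallel: admittances add. Y = 1/(jωL) + jωC
Y = (0 − j0.001026) S
|Y| = 0.001026 S → |Z| = 1/|Y| = 974.8 Ω, ∠Z = −∠Y = 90.00°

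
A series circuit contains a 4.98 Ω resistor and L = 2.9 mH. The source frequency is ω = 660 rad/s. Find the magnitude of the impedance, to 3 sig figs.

5.34 Ω

X_L = ωL = 1.91 Ω
Z = 4.98 + j1.91 Ω
|Z| = √(4.98² + 1.91²) = 5.34 Ω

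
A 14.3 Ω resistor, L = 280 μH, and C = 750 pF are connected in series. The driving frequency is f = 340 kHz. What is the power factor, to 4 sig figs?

0.4822

ω = 2πf = 2.136e+06 rad/s
X_L = ωL = 598.2 Ω
X_C = 1/(ωC) = 624.1 Ω
Net reactance X = X_L − X_C = -25.98 Ω
Z = 14.30 − j25.98 Ω
|Z| = √(14.30² + 25.98²) = 29.65 Ω
∠Z = arctan(-25.98/14.30) = -61.17°
cos φ = cos(-61.17°) = 0.4822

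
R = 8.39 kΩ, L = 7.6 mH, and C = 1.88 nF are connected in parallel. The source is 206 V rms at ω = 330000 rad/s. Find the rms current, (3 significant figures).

51.8 mA

X_L = ωL = 2510 Ω
X_C = 1/(ωC) = 1610 Ω
Parallel: admittances add. Y = 1/R + 1/(jωL) + jωC
Y = (0.000119 + j0.000222) S
|Y| = 0.000252 S → |Z| = 1/|Y| = 3970 Ω, ∠Z = −∠Y = -61.7°
I = V/|Z| = 206/3970 = 51.8 mA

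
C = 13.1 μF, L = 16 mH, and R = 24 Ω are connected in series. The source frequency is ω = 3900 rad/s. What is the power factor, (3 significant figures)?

0.489

X_L = ωL = 62.4 Ω
X_C = 1/(ωC) = 19.6 Ω
Net reactance X = X_L − X_C = 42.8 Ω
Z = 24.0 + j42.8 Ω
|Z| = √(24.0² + 42.8²) = 49.1 Ω
∠Z = arctan(42.8/24.0) = 60.7°
cos φ = cos(60.7°) = 0.489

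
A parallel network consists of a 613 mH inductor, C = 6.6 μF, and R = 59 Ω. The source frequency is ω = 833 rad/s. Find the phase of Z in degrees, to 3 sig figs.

-11.8°

X_L = ωL = 511 Ω
X_C = 1/(ωC) = 182 Ω
Parallel: admittances add. Y = 1/R + 1/(jωL) + jωC
Y = (0.0169 + j0.00354) S
|Y| = 0.0173 S → |Z| = 1/|Y| = 57.8 Ω, ∠Z = −∠Y = -11.8°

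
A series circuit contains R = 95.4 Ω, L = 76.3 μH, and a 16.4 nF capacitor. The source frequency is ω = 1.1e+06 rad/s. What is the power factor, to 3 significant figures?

X_L = ωL = 83.9 Ω
X_C = 1/(ωC) = 55.4 Ω
Net reactance X = X_L − X_C = 28.5 Ω
Z = 95.4 + j28.5 Ω
|Z| = √(95.4² + 28.5²) = 99.6 Ω
∠Z = arctan(28.5/95.4) = 16.6°
cos φ = cos(16.6°) = 0.958

0.958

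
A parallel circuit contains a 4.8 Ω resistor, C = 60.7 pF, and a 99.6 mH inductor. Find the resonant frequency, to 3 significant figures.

64.7 kHz

ω₀ = 1/√(LC) = 1/√(0.0996 × 6.07e-11) = 406700 rad/s
f₀ = ω₀/(2π) = 64.7 kHz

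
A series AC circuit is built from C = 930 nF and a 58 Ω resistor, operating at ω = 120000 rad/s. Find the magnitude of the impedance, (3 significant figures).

X_C = 1/(ωC) = 8.96 Ω
Z = 58.0 − j8.96 Ω
|Z| = √(58.0² + 8.96²) = 58.7 Ω

58.7 Ω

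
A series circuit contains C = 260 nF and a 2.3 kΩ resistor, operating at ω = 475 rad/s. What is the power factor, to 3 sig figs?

X_C = 1/(ωC) = 8100 Ω
Z = 2300 − j8100 Ω
|Z| = √(2300² + 8100²) = 8420 Ω
∠Z = arctan(-8100/2300) = -74.1°
cos φ = cos(-74.1°) = 0.273

0.273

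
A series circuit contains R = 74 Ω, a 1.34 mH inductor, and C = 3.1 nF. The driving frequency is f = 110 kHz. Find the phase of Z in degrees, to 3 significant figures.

ω = 2πf = 691200 rad/s
X_L = ωL = 926 Ω
X_C = 1/(ωC) = 467 Ω
Net reactance X = X_L − X_C = 459 Ω
Z = 74.0 + j459 Ω
|Z| = √(74.0² + 459²) = 465 Ω
∠Z = arctan(459/74.0) = 80.8°

80.8°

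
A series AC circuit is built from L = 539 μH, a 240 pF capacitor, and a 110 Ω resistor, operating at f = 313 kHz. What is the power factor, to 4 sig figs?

0.1033

ω = 2πf = 1.967e+06 rad/s
X_L = ωL = 1060 Ω
X_C = 1/(ωC) = 2119 Ω
Net reactance X = X_L − X_C = -1059 Ω
Z = 110.0 − j1059 Ω
|Z| = √(110.0² + 1059²) = 1064 Ω
∠Z = arctan(-1059/110.0) = -84.07°
cos φ = cos(-84.07°) = 0.1033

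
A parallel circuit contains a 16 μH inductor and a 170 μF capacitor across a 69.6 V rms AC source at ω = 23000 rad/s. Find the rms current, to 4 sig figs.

X_L = ωL = 0.3680 Ω
X_C = 1/(ωC) = 0.2558 Ω
Parallel: admittances add. Y = 1/(jωL) + jωC
Y = (0 + j1.193) S
|Y| = 1.193 S → |Z| = 1/|Y| = 0.8385 Ω, ∠Z = −∠Y = -90.00°
I = V/|Z| = 69.6/0.8385 = 83.01 A

83.01 A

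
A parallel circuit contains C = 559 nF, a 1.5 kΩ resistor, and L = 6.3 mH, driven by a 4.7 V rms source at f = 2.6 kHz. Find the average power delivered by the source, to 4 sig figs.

14.73 mW

ω = 2πf = 16340 rad/s
X_L = ωL = 102.9 Ω
X_C = 1/(ωC) = 109.5 Ω
Parallel: admittances add. Y = 1/R + 1/(jωL) + jωC
Y = (0.0006667 − j0.0005844) S
|Y| = 0.0008866 S → |Z| = 1/|Y| = 1128 Ω, ∠Z = −∠Y = 41.24°
I = V/|Z| = 4.167 mA
P = VI cos φ = 4.7 × 0.004167 × cos(41.24°) = 14.73 mW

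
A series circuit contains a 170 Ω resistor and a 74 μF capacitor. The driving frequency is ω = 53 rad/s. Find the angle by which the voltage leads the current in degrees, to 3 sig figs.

X_C = 1/(ωC) = 255 Ω
Z = 170 − j255 Ω
|Z| = √(170² + 255²) = 306 Ω
∠Z = arctan(-255/170) = -56.3°

-56.3°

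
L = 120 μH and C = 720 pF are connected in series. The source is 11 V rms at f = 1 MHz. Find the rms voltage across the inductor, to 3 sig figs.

15.6 V

ω = 2πf = 6.283e+06 rad/s
X_L = ωL = 754 Ω
X_C = 1/(ωC) = 221 Ω
Net reactance X = X_L − X_C = 533 Ω
Z = j533 Ω
|Z| = √(0² + 533²) = 533 Ω
I = V/|Z| = 20.6 mA
V_L = I·|Z_L| = 0.0206 × 754 = 15.6 V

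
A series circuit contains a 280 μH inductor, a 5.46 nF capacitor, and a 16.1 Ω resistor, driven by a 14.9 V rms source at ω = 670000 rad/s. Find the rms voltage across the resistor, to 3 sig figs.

X_L = ωL = 188 Ω
X_C = 1/(ωC) = 273 Ω
Net reactance X = X_L − X_C = -85.8 Ω
Z = 16.1 − j85.8 Ω
|Z| = √(16.1² + 85.8²) = 87.3 Ω
I = V/|Z| = 171 mA
V_R = I·|Z_R| = 0.171 × 16.1 = 2.75 V

2.75 V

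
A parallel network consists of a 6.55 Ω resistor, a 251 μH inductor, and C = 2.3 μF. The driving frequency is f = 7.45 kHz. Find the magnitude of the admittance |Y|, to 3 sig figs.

154 mS

ω = 2πf = 46810 rad/s
X_L = ωL = 11.7 Ω
X_C = 1/(ωC) = 9.29 Ω
Parallel: admittances add. Y = 1/R + 1/(jωL) + jωC
Y = (0.153 + j0.0226) S
|Y| = 0.154 S → |Z| = 1/|Y| = 6.48 Ω, ∠Z = −∠Y = -8.40°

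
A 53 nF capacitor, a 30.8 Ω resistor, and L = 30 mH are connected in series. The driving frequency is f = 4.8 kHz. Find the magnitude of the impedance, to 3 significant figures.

281 Ω

ω = 2πf = 30160 rad/s
X_L = ωL = 905 Ω
X_C = 1/(ωC) = 626 Ω
Net reactance X = X_L − X_C = 279 Ω
Z = 30.8 + j279 Ω
|Z| = √(30.8² + 279²) = 281 Ω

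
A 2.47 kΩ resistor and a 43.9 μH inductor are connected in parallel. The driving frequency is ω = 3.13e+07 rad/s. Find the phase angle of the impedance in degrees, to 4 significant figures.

60.91°

X_L = ωL = 1374 Ω
Parallel: admittances add. Y = 1/R + 1/(jωL)
Y = (0.0004049 − j0.0007278) S
|Y| = 0.0008328 S → |Z| = 1/|Y| = 1201 Ω, ∠Z = −∠Y = 60.91°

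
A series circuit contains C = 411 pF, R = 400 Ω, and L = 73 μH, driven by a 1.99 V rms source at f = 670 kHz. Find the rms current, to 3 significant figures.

4.12 mA

ω = 2πf = 4.21e+06 rad/s
X_L = ωL = 307 Ω
X_C = 1/(ωC) = 578 Ω
Net reactance X = X_L − X_C = -271 Ω
Z = 400 − j271 Ω
|Z| = √(400² + 271²) = 483 Ω
I = V/|Z| = 1.99/483 = 4.12 mA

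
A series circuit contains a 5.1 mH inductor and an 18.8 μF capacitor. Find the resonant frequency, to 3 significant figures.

ω₀ = 1/√(LC) = 1/√(0.0051 × 1.88e-05) = 3230 rad/s
f₀ = ω₀/(2π) = 514 Hz

514 Hz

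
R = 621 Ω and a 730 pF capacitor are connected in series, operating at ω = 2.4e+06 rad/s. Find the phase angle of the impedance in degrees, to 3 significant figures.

X_C = 1/(ωC) = 571 Ω
Z = 621 − j571 Ω
|Z| = √(621² + 571²) = 843 Ω
∠Z = arctan(-571/621) = -42.6°

-42.6°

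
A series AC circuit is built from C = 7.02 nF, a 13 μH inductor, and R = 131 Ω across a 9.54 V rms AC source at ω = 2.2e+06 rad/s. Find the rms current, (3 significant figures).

70.2 mA

X_L = ωL = 28.6 Ω
X_C = 1/(ωC) = 64.8 Ω
Net reactance X = X_L − X_C = -36.2 Ω
Z = 131 − j36.2 Ω
|Z| = √(131² + 36.2²) = 136 Ω
I = V/|Z| = 9.54/136 = 70.2 mA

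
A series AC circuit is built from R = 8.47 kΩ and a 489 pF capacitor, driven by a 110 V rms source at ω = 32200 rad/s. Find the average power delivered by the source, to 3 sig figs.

X_C = 1/(ωC) = 63500 Ω
Z = 8470 − j63500 Ω
|Z| = √(8470² + 63500²) = 64100 Ω
∠Z = arctan(-63500/8470) = -82.4°
I = V/|Z| = 1.72 mA
P = VI cos φ = 110 × 0.00172 × cos(-82.4°) = 25.0 mW

25.0 mW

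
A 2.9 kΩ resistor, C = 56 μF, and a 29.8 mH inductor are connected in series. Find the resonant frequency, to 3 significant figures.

123 Hz

ω₀ = 1/√(LC) = 1/√(0.0298 × 5.6e-05) = 774.1 rad/s
f₀ = ω₀/(2π) = 123 Hz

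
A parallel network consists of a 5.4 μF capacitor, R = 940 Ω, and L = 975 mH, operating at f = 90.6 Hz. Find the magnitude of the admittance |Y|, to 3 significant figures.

ω = 2πf = 569.3 rad/s
X_L = ωL = 555 Ω
X_C = 1/(ωC) = 325 Ω
Parallel: admittances add. Y = 1/R + 1/(jωL) + jωC
Y = (0.00106 + j0.00127) S
|Y| = 0.00166 S → |Z| = 1/|Y| = 603 Ω, ∠Z = −∠Y = -50.1°

1.66 mS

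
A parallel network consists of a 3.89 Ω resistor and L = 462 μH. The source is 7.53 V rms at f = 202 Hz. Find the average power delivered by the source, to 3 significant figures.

ω = 2πf = 1269 rad/s
X_L = ωL = 0.586 Ω
Parallel: admittances add. Y = 1/R + 1/(jωL)
Y = (0.257 − j1.71) S
|Y| = 1.72 S → |Z| = 1/|Y| = 0.580 Ω, ∠Z = −∠Y = 81.4°
I = V/|Z| = 13.0 A
P = VI cos φ = 7.53 × 13.0 × cos(81.4°) = 14.6 W

14.6 W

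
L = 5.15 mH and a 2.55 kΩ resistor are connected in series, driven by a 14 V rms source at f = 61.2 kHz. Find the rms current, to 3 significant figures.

4.34 mA

ω = 2πf = 384500 rad/s
X_L = ωL = 1980 Ω
Z = 2550 + j1980 Ω
|Z| = √(2550² + 1980²) = 3230 Ω
I = V/|Z| = 14/3230 = 4.34 mA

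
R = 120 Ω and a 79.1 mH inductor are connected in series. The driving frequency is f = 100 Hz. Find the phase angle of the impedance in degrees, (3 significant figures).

ω = 2πf = 628.3 rad/s
X_L = ωL = 49.7 Ω
Z = 120 + j49.7 Ω
|Z| = √(120² + 49.7²) = 130 Ω
∠Z = arctan(49.7/120) = 22.5°

22.5°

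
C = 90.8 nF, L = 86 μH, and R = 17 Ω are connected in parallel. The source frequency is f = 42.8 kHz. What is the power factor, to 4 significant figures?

0.9524

ω = 2πf = 268900 rad/s
X_L = ωL = 23.13 Ω
X_C = 1/(ωC) = 40.95 Ω
Parallel: admittances add. Y = 1/R + 1/(jωL) + jωC
Y = (0.05882 − j0.01882) S
|Y| = 0.06176 S → |Z| = 1/|Y| = 16.19 Ω, ∠Z = −∠Y = 17.74°
cos φ = cos(17.74°) = 0.9524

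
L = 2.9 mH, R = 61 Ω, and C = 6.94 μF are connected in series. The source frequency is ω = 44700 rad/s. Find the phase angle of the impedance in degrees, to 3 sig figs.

X_L = ωL = 130 Ω
X_C = 1/(ωC) = 3.22 Ω
Net reactance X = X_L − X_C = 126 Ω
Z = 61.0 + j126 Ω
|Z| = √(61.0² + 126²) = 140 Ω
∠Z = arctan(126/61.0) = 64.2°

64.2°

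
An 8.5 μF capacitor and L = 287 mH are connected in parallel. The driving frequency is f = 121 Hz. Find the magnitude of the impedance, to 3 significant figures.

ω = 2πf = 760.3 rad/s
X_L = ωL = 218 Ω
X_C = 1/(ωC) = 155 Ω
Parallel: admittances add. Y = 1/(jωL) + jωC
Y = (0 + j0.00188) S
|Y| = 0.00188 S → |Z| = 1/|Y| = 532 Ω, ∠Z = −∠Y = -90.0°

532 Ω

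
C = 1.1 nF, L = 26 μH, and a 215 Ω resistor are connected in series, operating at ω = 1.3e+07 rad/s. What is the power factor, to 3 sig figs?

X_L = ωL = 338 Ω
X_C = 1/(ωC) = 69.9 Ω
Net reactance X = X_L − X_C = 268 Ω
Z = 215 + j268 Ω
|Z| = √(215² + 268²) = 344 Ω
∠Z = arctan(268/215) = 51.3°
cos φ = cos(51.3°) = 0.626

0.626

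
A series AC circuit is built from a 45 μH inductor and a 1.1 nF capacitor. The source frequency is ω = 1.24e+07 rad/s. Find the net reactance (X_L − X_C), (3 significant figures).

485 Ω

X_L = ωL = 558 Ω
X_C = 1/(ωC) = 73.3 Ω
X = 558 − 73.3 = 485 Ω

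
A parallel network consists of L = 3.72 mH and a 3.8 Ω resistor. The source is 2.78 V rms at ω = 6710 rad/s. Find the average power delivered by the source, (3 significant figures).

X_L = ωL = 25.0 Ω
Parallel: admittances add. Y = 1/R + 1/(jωL)
Y = (0.263 − j0.0401) S
|Y| = 0.266 S → |Z| = 1/|Y| = 3.76 Ω, ∠Z = −∠Y = 8.66°
I = V/|Z| = 740 mA
P = VI cos φ = 2.78 × 0.740 × cos(8.66°) = 2.03 W

2.03 W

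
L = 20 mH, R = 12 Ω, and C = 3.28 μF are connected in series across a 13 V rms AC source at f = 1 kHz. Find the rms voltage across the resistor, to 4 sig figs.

1.998 V

ω = 2πf = 6283 rad/s
X_L = ωL = 125.7 Ω
X_C = 1/(ωC) = 48.52 Ω
Net reactance X = X_L − X_C = 77.14 Ω
Z = 12.00 + j77.14 Ω
|Z| = √(12.00² + 77.14²) = 78.07 Ω
I = V/|Z| = 166.5 mA
V_R = I·|Z_R| = 0.1665 × 12.00 = 1.998 V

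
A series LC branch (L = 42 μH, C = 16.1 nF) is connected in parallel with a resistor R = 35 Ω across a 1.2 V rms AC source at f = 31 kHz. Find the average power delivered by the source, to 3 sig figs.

ω = 2πf = 194800 rad/s
X_L = ωL = 8.18 Ω
X_C = 1/(ωC) = 319 Ω
Branch 1: Z₁ = R = 35.0 Ω
Branch 2 (series LC): Z₂ = j(X_L − X_C) = −j311 Ω
Parallel: Z = Z₁Z₂/(Z₁+Z₂), |Z| = 34.8 Ω, ∠Z = -6.43°
I = V/|Z| = 34.5 mA
P = VI cos φ = 1.2 × 0.0345 × cos(-6.43°) = 41.1 mW

41.1 mW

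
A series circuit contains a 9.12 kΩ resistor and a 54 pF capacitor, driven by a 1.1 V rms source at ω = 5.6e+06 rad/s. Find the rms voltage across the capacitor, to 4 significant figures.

0.3750 V

X_C = 1/(ωC) = 3307 Ω
Z = 9120 − j3307 Ω
|Z| = √(9120² + 3307²) = 9701 Ω
I = V/|Z| = 113.4 μA
V_C = I·|Z_C| = 0.0001134 × 3307 = 0.3750 V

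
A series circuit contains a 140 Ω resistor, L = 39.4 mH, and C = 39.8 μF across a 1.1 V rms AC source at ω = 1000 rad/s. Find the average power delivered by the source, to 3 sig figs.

8.55 mW

X_L = ωL = 39.4 Ω
X_C = 1/(ωC) = 25.1 Ω
Net reactance X = X_L − X_C = 14.3 Ω
Z = 140 + j14.3 Ω
|Z| = √(140² + 14.3²) = 141 Ω
∠Z = arctan(14.3/140) = 5.82°
I = V/|Z| = 7.82 mA
P = VI cos φ = 1.1 × 0.00782 × cos(5.82°) = 8.55 mW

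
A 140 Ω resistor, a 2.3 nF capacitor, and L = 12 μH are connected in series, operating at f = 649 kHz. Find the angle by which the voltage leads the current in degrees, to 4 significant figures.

-22.39°

ω = 2πf = 4.078e+06 rad/s
X_L = ωL = 48.93 Ω
X_C = 1/(ωC) = 106.6 Ω
Net reactance X = X_L − X_C = -57.69 Ω
Z = 140.0 − j57.69 Ω
|Z| = √(140.0² + 57.69²) = 151.4 Ω
∠Z = arctan(-57.69/140.0) = -22.39°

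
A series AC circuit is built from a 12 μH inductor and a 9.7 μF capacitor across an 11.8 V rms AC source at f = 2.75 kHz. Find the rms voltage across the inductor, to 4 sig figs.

ω = 2πf = 17280 rad/s
X_L = ωL = 0.2073 Ω
X_C = 1/(ωC) = 5.966 Ω
Net reactance X = X_L − X_C = -5.759 Ω
Z = − j5.759 Ω
|Z| = √(0² + 5.759²) = 5.759 Ω
I = V/|Z| = 2.049 A
V_L = I·|Z_L| = 2.049 × 0.2073 = 0.4248 V

0.4248 V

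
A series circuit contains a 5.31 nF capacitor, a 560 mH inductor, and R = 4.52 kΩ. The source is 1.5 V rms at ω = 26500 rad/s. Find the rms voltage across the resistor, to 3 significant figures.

X_L = ωL = 14800 Ω
X_C = 1/(ωC) = 7110 Ω
Net reactance X = X_L − X_C = 7730 Ω
Z = 4520 + j7730 Ω
|Z| = √(4520² + 7730²) = 8960 Ω
I = V/|Z| = 167 μA
V_R = I·|Z_R| = 0.000167 × 4520 = 0.757 V

0.757 V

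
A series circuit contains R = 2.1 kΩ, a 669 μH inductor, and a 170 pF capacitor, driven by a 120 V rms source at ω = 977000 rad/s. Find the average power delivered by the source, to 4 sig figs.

910.4 mW

X_L = ωL = 653.6 Ω
X_C = 1/(ωC) = 6021 Ω
Net reactance X = X_L − X_C = -5367 Ω
Z = 2100 − j5367 Ω
|Z| = √(2100² + 5367²) = 5763 Ω
∠Z = arctan(-5367/2100) = -68.63°
I = V/|Z| = 20.82 mA
P = VI cos φ = 120 × 0.02082 × cos(-68.63°) = 910.4 mW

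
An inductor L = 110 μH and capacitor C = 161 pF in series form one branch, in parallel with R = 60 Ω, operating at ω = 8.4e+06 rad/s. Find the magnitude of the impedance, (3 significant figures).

57.1 Ω

X_L = ωL = 924 Ω
X_C = 1/(ωC) = 739 Ω
Branch 1: Z₁ = R = 60.0 Ω
Branch 2 (series LC): Z₂ = j(X_L − X_C) = j185 Ω
Parallel: Z = Z₁Z₂/(Z₁+Z₂), |Z| = 57.1 Ω, ∠Z = 18.0°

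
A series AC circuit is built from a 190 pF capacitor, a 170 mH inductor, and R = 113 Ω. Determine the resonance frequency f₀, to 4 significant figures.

ω₀ = 1/√(LC) = 1/√(0.17 × 1.9e-10) = 176000 rad/s
f₀ = ω₀/(2π) = 28.00 kHz

28.00 kHz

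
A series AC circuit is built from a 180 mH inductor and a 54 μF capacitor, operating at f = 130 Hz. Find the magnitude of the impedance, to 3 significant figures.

124 Ω

ω = 2πf = 816.8 rad/s
X_L = ωL = 147 Ω
X_C = 1/(ωC) = 22.7 Ω
Net reactance X = X_L − X_C = 124 Ω
Z = j124 Ω
|Z| = √(0² + 124²) = 124 Ω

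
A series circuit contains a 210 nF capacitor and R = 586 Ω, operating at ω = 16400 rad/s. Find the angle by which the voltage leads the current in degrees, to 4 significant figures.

X_C = 1/(ωC) = 290.4 Ω
Z = 586.0 − j290.4 Ω
|Z| = √(586.0² + 290.4²) = 654.0 Ω
∠Z = arctan(-290.4/586.0) = -26.36°

-26.36°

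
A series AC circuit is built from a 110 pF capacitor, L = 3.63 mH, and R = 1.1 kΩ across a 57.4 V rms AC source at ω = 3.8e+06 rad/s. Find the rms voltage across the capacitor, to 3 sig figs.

12.0 V

X_L = ωL = 13800 Ω
X_C = 1/(ωC) = 2390 Ω
Net reactance X = X_L − X_C = 11400 Ω
Z = 1100 + j11400 Ω
|Z| = √(1100² + 11400²) = 11500 Ω
I = V/|Z| = 5.01 mA
V_C = I·|Z_C| = 0.00501 × 2390 = 12.0 V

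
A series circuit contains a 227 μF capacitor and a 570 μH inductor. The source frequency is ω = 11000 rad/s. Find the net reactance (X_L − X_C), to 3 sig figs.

X_L = ωL = 6.27 Ω
X_C = 1/(ωC) = 0.400 Ω
X = 6.27 − 0.400 = 5.87 Ω

5.87 Ω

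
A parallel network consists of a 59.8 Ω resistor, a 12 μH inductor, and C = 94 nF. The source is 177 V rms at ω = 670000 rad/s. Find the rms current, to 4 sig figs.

X_L = ωL = 8.040 Ω
X_C = 1/(ωC) = 15.88 Ω
Parallel: admittances add. Y = 1/R + 1/(jωL) + jωC
Y = (0.01672 − j0.06140) S
|Y| = 0.06363 S → |Z| = 1/|Y| = 15.71 Ω, ∠Z = −∠Y = 74.76°
I = V/|Z| = 177/15.71 = 11.26 A

11.26 A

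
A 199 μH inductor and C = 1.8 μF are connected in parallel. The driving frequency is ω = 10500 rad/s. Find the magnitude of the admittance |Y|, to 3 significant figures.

460 mS

X_L = ωL = 2.09 Ω
X_C = 1/(ωC) = 52.9 Ω
Parallel: admittances add. Y = 1/(jωL) + jωC
Y = (0 − j0.460) S
|Y| = 0.460 S → |Z| = 1/|Y| = 2.18 Ω, ∠Z = −∠Y = 90.0°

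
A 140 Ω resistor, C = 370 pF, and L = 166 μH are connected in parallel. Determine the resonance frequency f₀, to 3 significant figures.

642 kHz

ω₀ = 1/√(LC) = 1/√(0.000166 × 3.7e-10) = 4.035e+06 rad/s
f₀ = ω₀/(2π) = 642 kHz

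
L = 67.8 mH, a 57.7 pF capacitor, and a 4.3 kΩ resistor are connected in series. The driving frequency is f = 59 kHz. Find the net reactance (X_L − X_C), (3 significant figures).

-21600 Ω

ω = 2πf = 370700 rad/s
X_L = ωL = 25100 Ω
X_C = 1/(ωC) = 46800 Ω
X = 25100 − 46800 = -21600 Ω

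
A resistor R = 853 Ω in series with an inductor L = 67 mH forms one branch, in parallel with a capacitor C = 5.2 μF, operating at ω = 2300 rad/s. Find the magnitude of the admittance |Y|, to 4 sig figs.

11.81 mS

X_L = ωL = 154.1 Ω
X_C = 1/(ωC) = 83.61 Ω
Branch 1 (R+jX_L): Z₁ = 853.0 + j154.1 Ω, |Z₁| = 866.8 Ω
Branch 2 (−jX_C): Z₂ = −j83.61 Ω
Parallel: Z = Z₁Z₂/(Z₁+Z₂), |Z| = 84.68 Ω, ∠Z = -84.48°
|Y| = 1/|Z| = 11.81 mS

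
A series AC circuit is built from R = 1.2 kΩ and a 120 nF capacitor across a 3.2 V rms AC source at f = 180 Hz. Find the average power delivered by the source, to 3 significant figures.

220 μW

ω = 2πf = 1131 rad/s
X_C = 1/(ωC) = 7370 Ω
Z = 1200 − j7370 Ω
|Z| = √(1200² + 7370²) = 7470 Ω
∠Z = arctan(-7370/1200) = -80.8°
I = V/|Z| = 429 μA
P = VI cos φ = 3.2 × 0.000429 × cos(-80.8°) = 220 μW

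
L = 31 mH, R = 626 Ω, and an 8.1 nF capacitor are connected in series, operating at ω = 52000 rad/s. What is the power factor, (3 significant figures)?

X_L = ωL = 1610 Ω
X_C = 1/(ωC) = 2370 Ω
Net reactance X = X_L − X_C = -762 Ω
Z = 626 − j762 Ω
|Z| = √(626² + 762²) = 986 Ω
∠Z = arctan(-762/626) = -50.6°
cos φ = cos(-50.6°) = 0.635

0.635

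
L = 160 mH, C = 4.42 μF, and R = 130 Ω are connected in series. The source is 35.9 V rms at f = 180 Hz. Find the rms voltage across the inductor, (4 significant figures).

ω = 2πf = 1131 rad/s
X_L = ωL = 181.0 Ω
X_C = 1/(ωC) = 200.0 Ω
Net reactance X = X_L − X_C = -19.09 Ω
Z = 130.0 − j19.09 Ω
|Z| = √(130.0² + 19.09²) = 131.4 Ω
I = V/|Z| = 273.2 mA
V_L = I·|Z_L| = 0.2732 × 181.0 = 49.44 V

49.44 V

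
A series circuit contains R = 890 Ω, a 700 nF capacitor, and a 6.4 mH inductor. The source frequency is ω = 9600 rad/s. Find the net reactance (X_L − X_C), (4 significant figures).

X_L = ωL = 61.44 Ω
X_C = 1/(ωC) = 148.8 Ω
X = 61.44 − 148.8 = -87.37 Ω

-87.37 Ω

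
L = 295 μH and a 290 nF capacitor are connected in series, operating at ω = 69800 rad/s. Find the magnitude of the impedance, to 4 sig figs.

28.81 Ω

X_L = ωL = 20.59 Ω
X_C = 1/(ωC) = 49.40 Ω
Net reactance X = X_L − X_C = -28.81 Ω
Z = − j28.81 Ω
|Z| = √(0² + 28.81²) = 28.81 Ω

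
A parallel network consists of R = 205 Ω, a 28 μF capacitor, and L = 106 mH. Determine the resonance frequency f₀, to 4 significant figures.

ω₀ = 1/√(LC) = 1/√(0.106 × 2.8e-05) = 580.5 rad/s
f₀ = ω₀/(2π) = 92.38 Hz

92.38 Hz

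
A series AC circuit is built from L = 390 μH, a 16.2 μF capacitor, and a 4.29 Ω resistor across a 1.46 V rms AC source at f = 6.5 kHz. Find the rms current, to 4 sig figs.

97.07 mA

ω = 2πf = 40840 rad/s
X_L = ωL = 15.93 Ω
X_C = 1/(ωC) = 1.511 Ω
Net reactance X = X_L − X_C = 14.42 Ω
Z = 4.290 + j14.42 Ω
|Z| = √(4.290² + 14.42²) = 15.04 Ω
I = V/|Z| = 1.46/15.04 = 97.07 mA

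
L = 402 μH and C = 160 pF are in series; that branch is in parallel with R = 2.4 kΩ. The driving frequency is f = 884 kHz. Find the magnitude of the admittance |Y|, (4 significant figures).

ω = 2πf = 5.554e+06 rad/s
X_L = ωL = 2233 Ω
X_C = 1/(ωC) = 1125 Ω
Branch 1: Z₁ = R = 2400 Ω
Branch 2 (series LC): Z₂ = j(X_L − X_C) = j1108 Ω
Parallel: Z = Z₁Z₂/(Z₁+Z₂), |Z| = 1006 Ω, ∠Z = 65.23°
|Y| = 1/|Z| = 994.4 μS

994.4 μS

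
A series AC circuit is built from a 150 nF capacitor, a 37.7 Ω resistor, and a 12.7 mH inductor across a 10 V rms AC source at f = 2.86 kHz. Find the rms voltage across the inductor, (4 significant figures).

15.45 V

ω = 2πf = 17970 rad/s
X_L = ωL = 228.2 Ω
X_C = 1/(ωC) = 371.0 Ω
Net reactance X = X_L − X_C = -142.8 Ω
Z = 37.70 − j142.8 Ω
|Z| = √(37.70² + 142.8²) = 147.7 Ω
I = V/|Z| = 67.72 mA
V_L = I·|Z_L| = 0.06772 × 228.2 = 15.45 V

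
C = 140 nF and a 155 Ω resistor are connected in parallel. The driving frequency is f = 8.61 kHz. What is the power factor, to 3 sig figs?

ω = 2πf = 54100 rad/s
X_C = 1/(ωC) = 132 Ω
Parallel: admittances add. Y = 1/R + jωC
Y = (0.00645 + j0.00757) S
|Y| = 0.00995 S → |Z| = 1/|Y| = 101 Ω, ∠Z = −∠Y = -49.6°
cos φ = cos(-49.6°) = 0.648

0.648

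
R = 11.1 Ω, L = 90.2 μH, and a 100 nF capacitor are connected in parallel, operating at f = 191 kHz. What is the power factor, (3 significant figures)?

0.631

ω = 2πf = 1.2e+06 rad/s
X_L = ωL = 108 Ω
X_C = 1/(ωC) = 8.33 Ω
Parallel: admittances add. Y = 1/R + 1/(jωL) + jωC
Y = (0.0901 + j0.111) S
|Y| = 0.143 S → |Z| = 1/|Y| = 7.00 Ω, ∠Z = −∠Y = -50.9°
cos φ = cos(-50.9°) = 0.631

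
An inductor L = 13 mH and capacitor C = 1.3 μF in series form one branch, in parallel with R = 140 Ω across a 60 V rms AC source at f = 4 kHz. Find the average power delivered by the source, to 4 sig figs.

ω = 2πf = 25130 rad/s
X_L = ωL = 326.7 Ω
X_C = 1/(ωC) = 30.61 Ω
Branch 1: Z₁ = R = 140.0 Ω
Branch 2 (series LC): Z₂ = j(X_L − X_C) = j296.1 Ω
Parallel: Z = Z₁Z₂/(Z₁+Z₂), |Z| = 126.6 Ω, ∠Z = 25.30°
I = V/|Z| = 474.1 mA
P = VI cos φ = 60 × 0.4741 × cos(25.30°) = 25.71 W

25.71 W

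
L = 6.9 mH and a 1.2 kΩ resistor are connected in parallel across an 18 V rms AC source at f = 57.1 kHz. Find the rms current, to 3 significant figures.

16.7 mA

ω = 2πf = 358800 rad/s
X_L = ωL = 2480 Ω
Parallel: admittances add. Y = 1/R + 1/(jωL)
Y = (0.000833 − j0.000404) S
|Y| = 0.000926 S → |Z| = 1/|Y| = 1080 Ω, ∠Z = −∠Y = 25.9°
I = V/|Z| = 18/1080 = 16.7 mA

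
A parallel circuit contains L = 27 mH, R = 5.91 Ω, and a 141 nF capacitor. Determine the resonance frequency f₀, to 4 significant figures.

ω₀ = 1/√(LC) = 1/√(0.027 × 1.41e-07) = 16210 rad/s
f₀ = ω₀/(2π) = 2.579 kHz

2.579 kHz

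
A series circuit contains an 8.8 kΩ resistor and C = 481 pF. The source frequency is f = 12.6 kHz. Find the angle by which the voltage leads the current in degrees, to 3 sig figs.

ω = 2πf = 79170 rad/s
X_C = 1/(ωC) = 26300 Ω
Z = 8800 − j26300 Ω
|Z| = √(8800² + 26300²) = 27700 Ω
∠Z = arctan(-26300/8800) = -71.5°

-71.5°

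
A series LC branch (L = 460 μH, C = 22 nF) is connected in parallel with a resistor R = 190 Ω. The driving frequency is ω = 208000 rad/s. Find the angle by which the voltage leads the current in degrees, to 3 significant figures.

-57.1°

X_L = ωL = 95.7 Ω
X_C = 1/(ωC) = 219 Ω
Branch 1: Z₁ = R = 190 Ω
Branch 2 (series LC): Z₂ = j(X_L − X_C) = −j123 Ω
Parallel: Z = Z₁Z₂/(Z₁+Z₂), |Z| = 103 Ω, ∠Z = -57.1°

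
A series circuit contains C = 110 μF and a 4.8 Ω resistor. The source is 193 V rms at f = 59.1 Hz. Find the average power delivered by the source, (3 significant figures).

ω = 2πf = 371.3 rad/s
X_C = 1/(ωC) = 24.5 Ω
Z = 4.80 − j24.5 Ω
|Z| = √(4.80² + 24.5²) = 24.9 Ω
∠Z = arctan(-24.5/4.80) = -78.9°
I = V/|Z| = 7.74 A
P = VI cos φ = 193 × 7.74 × cos(-78.9°) = 287 W

287 W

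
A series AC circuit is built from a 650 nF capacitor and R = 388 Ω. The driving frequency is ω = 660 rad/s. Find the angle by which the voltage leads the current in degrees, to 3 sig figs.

-80.5°

X_C = 1/(ωC) = 2330 Ω
Z = 388 − j2330 Ω
|Z| = √(388² + 2330²) = 2360 Ω
∠Z = arctan(-2330/388) = -80.5°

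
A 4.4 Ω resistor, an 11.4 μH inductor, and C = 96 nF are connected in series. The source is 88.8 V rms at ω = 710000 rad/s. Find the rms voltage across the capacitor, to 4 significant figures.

164.6 V

X_L = ωL = 8.094 Ω
X_C = 1/(ωC) = 14.67 Ω
Net reactance X = X_L − X_C = -6.577 Ω
Z = 4.400 − j6.577 Ω
|Z| = √(4.400² + 6.577²) = 7.913 Ω
I = V/|Z| = 11.22 A
V_C = I·|Z_C| = 11.22 × 14.67 = 164.6 V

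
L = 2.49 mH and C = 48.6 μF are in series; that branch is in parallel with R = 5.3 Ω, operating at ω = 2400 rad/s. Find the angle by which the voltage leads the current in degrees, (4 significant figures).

X_L = ωL = 5.976 Ω
X_C = 1/(ωC) = 8.573 Ω
Branch 1: Z₁ = R = 5.300 Ω
Branch 2 (series LC): Z₂ = j(X_L − X_C) = −j2.597 Ω
Parallel: Z = Z₁Z₂/(Z₁+Z₂), |Z| = 2.332 Ω, ∠Z = -63.89°

-63.89°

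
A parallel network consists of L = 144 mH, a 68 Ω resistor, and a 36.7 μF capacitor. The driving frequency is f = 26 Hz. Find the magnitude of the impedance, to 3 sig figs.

ω = 2πf = 163.4 rad/s
X_L = ωL = 23.5 Ω
X_C = 1/(ωC) = 167 Ω
Parallel: admittances add. Y = 1/R + 1/(jωL) + jωC
Y = (0.0147 − j0.0365) S
|Y| = 0.0394 S → |Z| = 1/|Y| = 25.4 Ω, ∠Z = −∠Y = 68.1°

25.4 Ω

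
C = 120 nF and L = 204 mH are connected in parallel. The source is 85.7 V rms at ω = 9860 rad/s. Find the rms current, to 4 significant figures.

58.79 mA

X_L = ωL = 2011 Ω
X_C = 1/(ωC) = 845.2 Ω
Parallel: admittances add. Y = 1/(jωL) + jωC
Y = (0 + j0.0006860) S
|Y| = 0.0006860 S → |Z| = 1/|Y| = 1458 Ω, ∠Z = −∠Y = -90.00°
I = V/|Z| = 85.7/1458 = 58.79 mA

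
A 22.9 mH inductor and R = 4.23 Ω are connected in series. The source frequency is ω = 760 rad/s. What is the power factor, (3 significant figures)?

X_L = ωL = 17.4 Ω
Z = 4.23 + j17.4 Ω
|Z| = √(4.23² + 17.4²) = 17.9 Ω
∠Z = arctan(17.4/4.23) = 76.3°
cos φ = cos(76.3°) = 0.236

0.236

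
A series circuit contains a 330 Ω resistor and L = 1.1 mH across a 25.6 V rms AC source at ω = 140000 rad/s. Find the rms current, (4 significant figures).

70.30 mA

X_L = ωL = 154.0 Ω
Z = 330.0 + j154.0 Ω
|Z| = √(330.0² + 154.0²) = 364.2 Ω
I = V/|Z| = 25.6/364.2 = 70.30 mA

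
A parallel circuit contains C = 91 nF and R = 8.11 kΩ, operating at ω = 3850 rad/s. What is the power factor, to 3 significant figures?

X_C = 1/(ωC) = 2850 Ω
Parallel: admittances add. Y = 1/R + jωC
Y = (0.000123 + j0.000350) S
|Y| = 0.000371 S → |Z| = 1/|Y| = 2690 Ω, ∠Z = −∠Y = -70.6°
cos φ = cos(-70.6°) = 0.332

0.332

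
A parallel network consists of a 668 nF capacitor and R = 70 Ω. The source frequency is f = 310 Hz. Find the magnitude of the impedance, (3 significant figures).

69.7 Ω

ω = 2πf = 1948 rad/s
X_C = 1/(ωC) = 769 Ω
Parallel: admittances add. Y = 1/R + jωC
Y = (0.0143 + j0.00130) S
|Y| = 0.0143 S → |Z| = 1/|Y| = 69.7 Ω, ∠Z = −∠Y = -5.20°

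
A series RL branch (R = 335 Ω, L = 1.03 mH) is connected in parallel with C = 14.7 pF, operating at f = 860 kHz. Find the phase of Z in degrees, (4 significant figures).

83.82°

ω = 2πf = 5.404e+06 rad/s
X_L = ωL = 5566 Ω
X_C = 1/(ωC) = 12590 Ω
Branch 1 (R+jX_L): Z₁ = 335.0 + j5566 Ω, |Z₁| = 5576 Ω
Branch 2 (−jX_C): Z₂ = −j12590 Ω
Parallel: Z = Z₁Z₂/(Z₁+Z₂), |Z| = 9983 Ω, ∠Z = 83.82°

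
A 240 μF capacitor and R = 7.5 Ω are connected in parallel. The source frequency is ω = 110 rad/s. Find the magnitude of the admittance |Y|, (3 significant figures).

X_C = 1/(ωC) = 37.9 Ω
Parallel: admittances add. Y = 1/R + jωC
Y = (0.133 + j0.0264) S
|Y| = 0.136 S → |Z| = 1/|Y| = 7.36 Ω, ∠Z = −∠Y = -11.2°

136 mS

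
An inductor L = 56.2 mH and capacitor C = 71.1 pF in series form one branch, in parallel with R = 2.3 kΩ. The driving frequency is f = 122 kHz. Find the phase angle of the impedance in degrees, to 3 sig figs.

ω = 2πf = 766500 rad/s
X_L = ωL = 43100 Ω
X_C = 1/(ωC) = 18300 Ω
Branch 1: Z₁ = R = 2300 Ω
Branch 2 (series LC): Z₂ = j(X_L − X_C) = j24700 Ω
Parallel: Z = Z₁Z₂/(Z₁+Z₂), |Z| = 2290 Ω, ∠Z = 5.31°

5.31°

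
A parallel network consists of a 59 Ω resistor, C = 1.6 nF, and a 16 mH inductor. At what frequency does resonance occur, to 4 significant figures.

ω₀ = 1/√(LC) = 1/√(0.016 × 1.6e-09) = 197600 rad/s
f₀ = ω₀/(2π) = 31.46 kHz

31.46 kHz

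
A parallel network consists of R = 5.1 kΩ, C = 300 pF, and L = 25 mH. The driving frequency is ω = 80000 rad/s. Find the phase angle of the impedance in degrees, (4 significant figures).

X_L = ωL = 2000 Ω
X_C = 1/(ωC) = 41670 Ω
Parallel: admittances add. Y = 1/R + 1/(jωL) + jωC
Y = (0.0001961 − j0.0004760) S
|Y| = 0.0005148 S → |Z| = 1/|Y| = 1942 Ω, ∠Z = −∠Y = 67.61°

67.61°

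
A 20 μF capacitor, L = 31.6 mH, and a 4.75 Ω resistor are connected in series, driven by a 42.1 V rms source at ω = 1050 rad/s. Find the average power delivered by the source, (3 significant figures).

36.4 W

X_L = ωL = 33.2 Ω
X_C = 1/(ωC) = 47.6 Ω
Net reactance X = X_L − X_C = -14.4 Ω
Z = 4.75 − j14.4 Ω
|Z| = √(4.75² + 14.4²) = 15.2 Ω
∠Z = arctan(-14.4/4.75) = -71.8°
I = V/|Z| = 2.77 A
P = VI cos φ = 42.1 × 2.77 × cos(-71.8°) = 36.4 W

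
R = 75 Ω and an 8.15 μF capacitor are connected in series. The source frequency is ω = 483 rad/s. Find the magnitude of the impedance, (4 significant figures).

X_C = 1/(ωC) = 254.0 Ω
Z = 75.00 − j254.0 Ω
|Z| = √(75.00² + 254.0²) = 264.9 Ω

264.9 Ω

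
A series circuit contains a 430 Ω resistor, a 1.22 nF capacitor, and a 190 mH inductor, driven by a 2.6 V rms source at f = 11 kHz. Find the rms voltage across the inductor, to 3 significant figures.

25.4 V

ω = 2πf = 69120 rad/s
X_L = ωL = 13100 Ω
X_C = 1/(ωC) = 11900 Ω
Net reactance X = X_L − X_C = 1270 Ω
Z = 430 + j1270 Ω
|Z| = √(430² + 1270²) = 1340 Ω
I = V/|Z| = 1.94 mA
V_L = I·|Z_L| = 0.00194 × 13100 = 25.4 V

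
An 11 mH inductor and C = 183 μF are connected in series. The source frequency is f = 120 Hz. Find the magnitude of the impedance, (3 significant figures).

ω = 2πf = 754.0 rad/s
X_L = ωL = 8.29 Ω
X_C = 1/(ωC) = 7.25 Ω
Net reactance X = X_L − X_C = 1.05 Ω
Z = j1.05 Ω
|Z| = √(0² + 1.05²) = 1.05 Ω

1.05 Ω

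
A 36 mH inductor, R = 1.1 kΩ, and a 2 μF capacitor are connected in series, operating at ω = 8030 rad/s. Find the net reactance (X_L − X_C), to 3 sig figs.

227 Ω

X_L = ωL = 289 Ω
X_C = 1/(ωC) = 62.3 Ω
X = 289 − 62.3 = 227 Ω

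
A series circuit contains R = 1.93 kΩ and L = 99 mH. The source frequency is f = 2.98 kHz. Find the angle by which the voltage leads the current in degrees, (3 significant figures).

43.8°

ω = 2πf = 18720 rad/s
X_L = ωL = 1850 Ω
Z = 1930 + j1850 Ω
|Z| = √(1930² + 1850²) = 2680 Ω
∠Z = arctan(1850/1930) = 43.8°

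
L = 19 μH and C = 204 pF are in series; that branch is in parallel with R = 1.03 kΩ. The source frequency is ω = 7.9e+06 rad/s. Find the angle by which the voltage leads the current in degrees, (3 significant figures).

X_L = ωL = 150 Ω
X_C = 1/(ωC) = 621 Ω
Branch 1: Z₁ = R = 1030 Ω
Branch 2 (series LC): Z₂ = j(X_L − X_C) = −j470 Ω
Parallel: Z = Z₁Z₂/(Z₁+Z₂), |Z| = 428 Ω, ∠Z = -65.5°

-65.5°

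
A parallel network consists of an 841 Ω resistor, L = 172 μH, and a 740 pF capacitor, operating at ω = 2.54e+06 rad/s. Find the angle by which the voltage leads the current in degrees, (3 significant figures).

X_L = ωL = 437 Ω
X_C = 1/(ωC) = 532 Ω
Parallel: admittances add. Y = 1/R + 1/(jωL) + jωC
Y = (0.00119 − j0.000409) S
|Y| = 0.00126 S → |Z| = 1/|Y| = 795 Ω, ∠Z = −∠Y = 19.0°

19.0°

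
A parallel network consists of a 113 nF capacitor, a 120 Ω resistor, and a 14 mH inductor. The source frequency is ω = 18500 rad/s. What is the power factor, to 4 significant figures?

0.9782

X_L = ωL = 259.0 Ω
X_C = 1/(ωC) = 478.4 Ω
Parallel: admittances add. Y = 1/R + 1/(jωL) + jωC
Y = (0.008333 − j0.001771) S
|Y| = 0.008519 S → |Z| = 1/|Y| = 117.4 Ω, ∠Z = −∠Y = 11.99°
cos φ = cos(11.99°) = 0.9782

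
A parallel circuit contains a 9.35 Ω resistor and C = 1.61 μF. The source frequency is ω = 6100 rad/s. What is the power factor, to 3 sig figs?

0.996

X_C = 1/(ωC) = 102 Ω
Parallel: admittances add. Y = 1/R + jωC
Y = (0.107 + j0.00982) S
|Y| = 0.107 S → |Z| = 1/|Y| = 9.31 Ω, ∠Z = −∠Y = -5.25°
cos φ = cos(-5.25°) = 0.996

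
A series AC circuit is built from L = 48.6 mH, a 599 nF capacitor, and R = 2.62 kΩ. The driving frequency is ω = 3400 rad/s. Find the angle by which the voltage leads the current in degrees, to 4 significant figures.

-7.088°

X_L = ωL = 165.2 Ω
X_C = 1/(ωC) = 491.0 Ω
Net reactance X = X_L − X_C = -325.8 Ω
Z = 2620 − j325.8 Ω
|Z| = √(2620² + 325.8²) = 2640 Ω
∠Z = arctan(-325.8/2620) = -7.088°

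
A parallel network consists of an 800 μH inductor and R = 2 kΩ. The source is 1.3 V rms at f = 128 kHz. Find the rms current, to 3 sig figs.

ω = 2πf = 804200 rad/s
X_L = ωL = 643 Ω
Parallel: admittances add. Y = 1/R + 1/(jωL)
Y = (0.000500 − j0.00155) S
|Y| = 0.00163 S → |Z| = 1/|Y| = 612 Ω, ∠Z = −∠Y = 72.2°
I = V/|Z| = 1.3/612 = 2.12 mA

2.12 mA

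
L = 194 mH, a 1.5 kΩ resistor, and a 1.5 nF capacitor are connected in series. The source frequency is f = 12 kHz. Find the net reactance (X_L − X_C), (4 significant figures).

5785 Ω

ω = 2πf = 75400 rad/s
X_L = ωL = 14630 Ω
X_C = 1/(ωC) = 8842 Ω
X = 14630 − 8842 = 5785 Ω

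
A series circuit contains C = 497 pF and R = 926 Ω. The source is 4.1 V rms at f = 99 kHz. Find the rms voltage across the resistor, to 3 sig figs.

ω = 2πf = 622000 rad/s
X_C = 1/(ωC) = 3230 Ω
Z = 926 − j3230 Ω
|Z| = √(926² + 3230²) = 3360 Ω
I = V/|Z| = 1.22 mA
V_R = I·|Z_R| = 0.00122 × 926 = 1.13 V

1.13 V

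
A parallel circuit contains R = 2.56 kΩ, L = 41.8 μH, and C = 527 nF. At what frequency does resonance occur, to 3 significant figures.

33.9 kHz

ω₀ = 1/√(LC) = 1/√(4.18e-05 × 5.27e-07) = 213100 rad/s
f₀ = ω₀/(2π) = 33.9 kHz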